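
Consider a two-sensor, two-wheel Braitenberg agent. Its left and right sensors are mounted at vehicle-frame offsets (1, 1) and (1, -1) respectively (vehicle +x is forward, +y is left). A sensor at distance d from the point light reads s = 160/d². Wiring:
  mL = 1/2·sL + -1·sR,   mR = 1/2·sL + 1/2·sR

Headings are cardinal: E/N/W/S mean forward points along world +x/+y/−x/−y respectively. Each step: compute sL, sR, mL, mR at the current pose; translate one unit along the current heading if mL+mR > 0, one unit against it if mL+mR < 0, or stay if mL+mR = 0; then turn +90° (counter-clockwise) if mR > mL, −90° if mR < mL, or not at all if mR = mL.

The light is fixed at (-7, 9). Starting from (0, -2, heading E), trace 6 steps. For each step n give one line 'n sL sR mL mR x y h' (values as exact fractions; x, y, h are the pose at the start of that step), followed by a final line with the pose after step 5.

n=0: pose=(0,-2,E); sL=40/41, sR=10/13; mL=-150/533, mR=465/533; mL+mR=315/533 → advance +1; mR−mL=15/13 → turn +1·90°
n=1: pose=(1,-2,N); sL=160/149, sR=160/181; mL=-9360/26969, mR=26400/26969; mL+mR=17040/26969 → advance +1; mR−mL=240/181 → turn +1·90°
n=2: pose=(1,-1,W); sL=16/17, sR=16/13; mL=-168/221, mR=240/221; mL+mR=72/221 → advance +1; mR−mL=24/13 → turn +1·90°
n=3: pose=(0,-1,S); sL=32/37, sR=160/157; mL=-3408/5809, mR=5472/5809; mL+mR=2064/5809 → advance +1; mR−mL=240/157 → turn +1·90°
n=4: pose=(0,-2,E); sL=40/41, sR=10/13; mL=-150/533, mR=465/533; mL+mR=315/533 → advance +1; mR−mL=15/13 → turn +1·90°
n=5: pose=(1,-2,N); sL=160/149, sR=160/181; mL=-9360/26969, mR=26400/26969; mL+mR=17040/26969 → advance +1; mR−mL=240/181 → turn +1·90°

0 40/41 10/13 -150/533 465/533 0 -2 E
1 160/149 160/181 -9360/26969 26400/26969 1 -2 N
2 16/17 16/13 -168/221 240/221 1 -1 W
3 32/37 160/157 -3408/5809 5472/5809 0 -1 S
4 40/41 10/13 -150/533 465/533 0 -2 E
5 160/149 160/181 -9360/26969 26400/26969 1 -2 N
final 1 -1 W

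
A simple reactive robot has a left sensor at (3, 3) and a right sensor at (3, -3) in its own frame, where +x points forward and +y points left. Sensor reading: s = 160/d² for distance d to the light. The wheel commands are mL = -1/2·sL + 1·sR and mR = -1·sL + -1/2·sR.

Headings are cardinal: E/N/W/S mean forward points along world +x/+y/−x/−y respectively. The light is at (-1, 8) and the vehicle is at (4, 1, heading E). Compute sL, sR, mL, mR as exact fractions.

2 40/41 -1/41 -102/41

left sensor world pos  = (7, 4); dL² = 80
right sensor world pos = (7, -2); dR² = 164
sL = 160/80 = 2
sR = 160/164 = 40/41
mL = -1/2·sL + 1·sR = -1/41
mR = -1·sL + -1/2·sR = -102/41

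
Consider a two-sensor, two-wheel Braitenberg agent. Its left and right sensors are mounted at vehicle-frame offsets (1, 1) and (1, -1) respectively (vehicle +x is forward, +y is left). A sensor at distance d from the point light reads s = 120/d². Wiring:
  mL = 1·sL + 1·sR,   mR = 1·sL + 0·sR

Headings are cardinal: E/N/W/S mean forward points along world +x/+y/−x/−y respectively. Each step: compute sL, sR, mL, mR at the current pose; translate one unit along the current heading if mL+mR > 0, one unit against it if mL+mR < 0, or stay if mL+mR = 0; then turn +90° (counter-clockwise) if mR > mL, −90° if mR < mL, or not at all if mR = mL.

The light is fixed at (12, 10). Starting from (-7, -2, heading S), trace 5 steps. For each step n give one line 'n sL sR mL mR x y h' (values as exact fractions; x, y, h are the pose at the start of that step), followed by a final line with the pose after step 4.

0 120/493 120/569 127440/280517 120/493 -7 -2 S
1 30/149 15/68 4275/10132 30/149 -7 -3 W
2 8/39 24/101 1744/3939 8/39 -8 -3 N
3 60/241 12/53 6072/12773 60/241 -8 -2 E
4 120/493 120/569 127440/280517 120/493 -7 -2 S
final -7 -3 W

n=0: pose=(-7,-2,S); sL=120/493, sR=120/569; mL=127440/280517, mR=120/493; mL+mR=195720/280517 → advance +1; mR−mL=-120/569 → turn -1·90°
n=1: pose=(-7,-3,W); sL=30/149, sR=15/68; mL=4275/10132, mR=30/149; mL+mR=6315/10132 → advance +1; mR−mL=-15/68 → turn -1·90°
n=2: pose=(-8,-3,N); sL=8/39, sR=24/101; mL=1744/3939, mR=8/39; mL+mR=2552/3939 → advance +1; mR−mL=-24/101 → turn -1·90°
n=3: pose=(-8,-2,E); sL=60/241, sR=12/53; mL=6072/12773, mR=60/241; mL+mR=9252/12773 → advance +1; mR−mL=-12/53 → turn -1·90°
n=4: pose=(-7,-2,S); sL=120/493, sR=120/569; mL=127440/280517, mR=120/493; mL+mR=195720/280517 → advance +1; mR−mL=-120/569 → turn -1·90°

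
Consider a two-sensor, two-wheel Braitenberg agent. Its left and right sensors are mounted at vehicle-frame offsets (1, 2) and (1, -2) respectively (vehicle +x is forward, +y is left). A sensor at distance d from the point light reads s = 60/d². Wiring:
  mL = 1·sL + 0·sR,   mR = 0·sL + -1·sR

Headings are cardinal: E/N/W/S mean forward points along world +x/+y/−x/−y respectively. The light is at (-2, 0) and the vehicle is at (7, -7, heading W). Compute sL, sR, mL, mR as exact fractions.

12/29 60/89 12/29 -60/89

left sensor world pos  = (6, -9); dL² = 145
right sensor world pos = (6, -5); dR² = 89
sL = 60/145 = 12/29
sR = 60/89 = 60/89
mL = 1·sL + 0·sR = 12/29
mR = 0·sL + -1·sR = -60/89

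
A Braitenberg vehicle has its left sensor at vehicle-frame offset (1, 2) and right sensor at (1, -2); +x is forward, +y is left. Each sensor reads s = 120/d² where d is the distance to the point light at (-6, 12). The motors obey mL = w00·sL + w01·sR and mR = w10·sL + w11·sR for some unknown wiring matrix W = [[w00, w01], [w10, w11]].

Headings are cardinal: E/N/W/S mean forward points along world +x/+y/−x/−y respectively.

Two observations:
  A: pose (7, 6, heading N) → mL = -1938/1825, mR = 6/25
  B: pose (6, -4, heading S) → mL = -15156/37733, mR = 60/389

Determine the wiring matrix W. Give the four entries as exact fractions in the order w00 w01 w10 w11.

-1 -1/2 0 1/2

obs A: pose=(7,6,N) → sL=60/73, sR=12/25, mL=-1938/1825, mR=6/25
obs B: pose=(6,-4,S) → sL=24/97, sR=120/389, mL=-15156/37733, mR=60/389
sensor matrix S = [[60/73, 12/25], [24/97, 120/389]]; det S = 9281664/68862725
solve [mL_A; mL_B] = S·[w00; w01] and [mR_A; mR_B] = S·[w10; w11]:
  w00 = -1, w01 = -1/2, w10 = 0, w11 = 1/2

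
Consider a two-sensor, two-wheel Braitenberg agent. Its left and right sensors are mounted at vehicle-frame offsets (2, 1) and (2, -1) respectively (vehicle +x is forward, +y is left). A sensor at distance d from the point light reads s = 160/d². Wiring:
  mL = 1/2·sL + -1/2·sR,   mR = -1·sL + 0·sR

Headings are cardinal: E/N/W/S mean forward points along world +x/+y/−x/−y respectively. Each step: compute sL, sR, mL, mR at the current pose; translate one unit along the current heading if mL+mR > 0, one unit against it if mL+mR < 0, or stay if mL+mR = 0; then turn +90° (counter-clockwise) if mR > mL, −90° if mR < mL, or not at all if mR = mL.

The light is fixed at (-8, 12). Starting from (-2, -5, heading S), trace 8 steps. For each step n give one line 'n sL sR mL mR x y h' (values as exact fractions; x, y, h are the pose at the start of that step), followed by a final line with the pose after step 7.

0 16/41 80/193 -96/7913 -16/41 -2 -5 S
1 32/61 160/241 -1024/14701 -32/61 -2 -4 W
2 20/29 8/13 14/377 -20/29 -1 -4 N
3 160/337 32/81 1088/27297 -160/337 -1 -5 E
4 16/41 80/193 -96/7913 -16/41 -2 -5 S
5 32/61 160/241 -1024/14701 -32/61 -2 -4 W
6 20/29 8/13 14/377 -20/29 -1 -4 N
7 160/337 32/81 1088/27297 -160/337 -1 -5 E
final -2 -5 S

n=0: pose=(-2,-5,S); sL=16/41, sR=80/193; mL=-96/7913, mR=-16/41; mL+mR=-3184/7913 → advance -1; mR−mL=-2992/7913 → turn -1·90°
n=1: pose=(-2,-4,W); sL=32/61, sR=160/241; mL=-1024/14701, mR=-32/61; mL+mR=-8736/14701 → advance -1; mR−mL=-6688/14701 → turn -1·90°
n=2: pose=(-1,-4,N); sL=20/29, sR=8/13; mL=14/377, mR=-20/29; mL+mR=-246/377 → advance -1; mR−mL=-274/377 → turn -1·90°
n=3: pose=(-1,-5,E); sL=160/337, sR=32/81; mL=1088/27297, mR=-160/337; mL+mR=-11872/27297 → advance -1; mR−mL=-14048/27297 → turn -1·90°
n=4: pose=(-2,-5,S); sL=16/41, sR=80/193; mL=-96/7913, mR=-16/41; mL+mR=-3184/7913 → advance -1; mR−mL=-2992/7913 → turn -1·90°
n=5: pose=(-2,-4,W); sL=32/61, sR=160/241; mL=-1024/14701, mR=-32/61; mL+mR=-8736/14701 → advance -1; mR−mL=-6688/14701 → turn -1·90°
n=6: pose=(-1,-4,N); sL=20/29, sR=8/13; mL=14/377, mR=-20/29; mL+mR=-246/377 → advance -1; mR−mL=-274/377 → turn -1·90°
n=7: pose=(-1,-5,E); sL=160/337, sR=32/81; mL=1088/27297, mR=-160/337; mL+mR=-11872/27297 → advance -1; mR−mL=-14048/27297 → turn -1·90°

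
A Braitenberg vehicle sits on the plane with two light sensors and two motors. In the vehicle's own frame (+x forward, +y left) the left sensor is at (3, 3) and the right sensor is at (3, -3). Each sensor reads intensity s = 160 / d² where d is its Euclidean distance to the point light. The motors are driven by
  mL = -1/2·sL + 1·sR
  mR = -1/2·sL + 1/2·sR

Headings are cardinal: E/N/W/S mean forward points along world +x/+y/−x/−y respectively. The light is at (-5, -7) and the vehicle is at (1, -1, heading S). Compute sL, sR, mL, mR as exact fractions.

16/9 80/9 8 32/9

left sensor world pos  = (4, -4); dL² = 90
right sensor world pos = (-2, -4); dR² = 18
sL = 160/90 = 16/9
sR = 160/18 = 80/9
mL = -1/2·sL + 1·sR = 8
mR = -1/2·sL + 1/2·sR = 32/9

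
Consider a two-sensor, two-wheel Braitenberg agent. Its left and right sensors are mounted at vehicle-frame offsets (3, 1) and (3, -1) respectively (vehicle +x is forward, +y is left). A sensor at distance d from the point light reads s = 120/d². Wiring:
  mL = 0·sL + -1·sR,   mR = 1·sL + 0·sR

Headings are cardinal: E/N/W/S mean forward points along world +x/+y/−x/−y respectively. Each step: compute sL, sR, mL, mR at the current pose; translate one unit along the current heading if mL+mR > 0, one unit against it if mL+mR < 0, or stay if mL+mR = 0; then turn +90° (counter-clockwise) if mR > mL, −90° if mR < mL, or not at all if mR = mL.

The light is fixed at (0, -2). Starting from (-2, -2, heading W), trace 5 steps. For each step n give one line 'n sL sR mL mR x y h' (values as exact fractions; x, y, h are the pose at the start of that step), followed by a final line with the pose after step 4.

n=0: pose=(-2,-2,W); sL=60/13, sR=60/13; mL=-60/13, mR=60/13; mL+mR=0 → advance +0; mR−mL=120/13 → turn +1·90°
n=1: pose=(-2,-2,S); sL=12, sR=20/3; mL=-20/3, mR=12; mL+mR=16/3 → advance +1; mR−mL=56/3 → turn +1·90°
n=2: pose=(-2,-3,E); sL=120, sR=24; mL=-24, mR=120; mL+mR=96 → advance +1; mR−mL=144 → turn +1·90°
n=3: pose=(-1,-3,N); sL=15, sR=30; mL=-30, mR=15; mL+mR=-15 → advance -1; mR−mL=45 → turn +1·90°
n=4: pose=(-1,-4,W); sL=24/5, sR=120/17; mL=-120/17, mR=24/5; mL+mR=-192/85 → advance -1; mR−mL=1008/85 → turn +1·90°

0 60/13 60/13 -60/13 60/13 -2 -2 W
1 12 20/3 -20/3 12 -2 -2 S
2 120 24 -24 120 -2 -3 E
3 15 30 -30 15 -1 -3 N
4 24/5 120/17 -120/17 24/5 -1 -4 W
final 0 -4 S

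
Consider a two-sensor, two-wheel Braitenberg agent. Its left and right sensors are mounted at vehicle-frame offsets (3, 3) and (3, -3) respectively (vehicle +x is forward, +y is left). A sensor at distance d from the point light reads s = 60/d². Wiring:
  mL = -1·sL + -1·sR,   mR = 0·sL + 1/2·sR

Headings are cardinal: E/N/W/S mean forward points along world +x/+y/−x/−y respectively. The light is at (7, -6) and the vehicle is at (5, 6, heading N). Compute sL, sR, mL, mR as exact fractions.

6/25 30/113 -1428/2825 15/113

left sensor world pos  = (2, 9); dL² = 250
right sensor world pos = (8, 9); dR² = 226
sL = 60/250 = 6/25
sR = 60/226 = 30/113
mL = -1·sL + -1·sR = -1428/2825
mR = 0·sL + 1/2·sR = 15/113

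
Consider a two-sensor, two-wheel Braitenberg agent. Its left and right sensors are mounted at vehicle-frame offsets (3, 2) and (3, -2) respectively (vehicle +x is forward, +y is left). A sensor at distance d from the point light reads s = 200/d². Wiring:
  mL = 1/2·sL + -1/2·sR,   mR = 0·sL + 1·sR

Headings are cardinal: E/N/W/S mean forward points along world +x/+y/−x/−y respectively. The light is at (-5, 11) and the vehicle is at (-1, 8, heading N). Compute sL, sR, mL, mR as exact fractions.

50 50/9 200/9 50/9

left sensor world pos  = (-3, 11); dL² = 4
right sensor world pos = (1, 11); dR² = 36
sL = 200/4 = 50
sR = 200/36 = 50/9
mL = 1/2·sL + -1/2·sR = 200/9
mR = 0·sL + 1·sR = 50/9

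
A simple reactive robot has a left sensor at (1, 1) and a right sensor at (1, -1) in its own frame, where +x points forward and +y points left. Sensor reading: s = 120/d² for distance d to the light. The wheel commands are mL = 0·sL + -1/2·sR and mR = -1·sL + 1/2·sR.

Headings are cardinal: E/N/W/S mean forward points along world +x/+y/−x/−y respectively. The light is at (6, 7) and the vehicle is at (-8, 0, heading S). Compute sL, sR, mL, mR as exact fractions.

120/233 120/289 -60/289 -20700/67337

left sensor world pos  = (-7, -1); dL² = 233
right sensor world pos = (-9, -1); dR² = 289
sL = 120/233 = 120/233
sR = 120/289 = 120/289
mL = 0·sL + -1/2·sR = -60/289
mR = -1·sL + 1/2·sR = -20700/67337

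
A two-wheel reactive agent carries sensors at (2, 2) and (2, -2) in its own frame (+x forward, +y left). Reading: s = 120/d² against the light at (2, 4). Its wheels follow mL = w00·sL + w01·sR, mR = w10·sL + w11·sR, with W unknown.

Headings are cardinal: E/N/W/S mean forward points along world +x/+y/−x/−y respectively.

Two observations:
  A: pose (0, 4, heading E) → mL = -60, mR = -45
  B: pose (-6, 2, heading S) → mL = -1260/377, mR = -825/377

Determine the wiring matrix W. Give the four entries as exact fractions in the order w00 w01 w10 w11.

-1 -1 -1/2 -1

obs A: pose=(0,4,E) → sL=30, sR=30, mL=-60, mR=-45
obs B: pose=(-6,2,S) → sL=30/13, sR=30/29, mL=-1260/377, mR=-825/377
sensor matrix S = [[30, 30], [30/13, 30/29]]; det S = -14400/377
solve [mL_A; mL_B] = S·[w00; w01] and [mR_A; mR_B] = S·[w10; w11]:
  w00 = -1, w01 = -1, w10 = -1/2, w11 = -1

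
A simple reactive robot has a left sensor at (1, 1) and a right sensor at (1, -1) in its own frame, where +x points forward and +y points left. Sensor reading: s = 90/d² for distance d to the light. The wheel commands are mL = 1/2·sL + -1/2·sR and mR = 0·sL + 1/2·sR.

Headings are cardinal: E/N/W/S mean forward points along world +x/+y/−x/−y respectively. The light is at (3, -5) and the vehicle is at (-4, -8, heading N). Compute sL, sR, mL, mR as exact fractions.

left sensor world pos  = (-5, -7); dL² = 68
right sensor world pos = (-3, -7); dR² = 40
sL = 90/68 = 45/34
sR = 90/40 = 9/4
mL = 1/2·sL + -1/2·sR = -63/136
mR = 0·sL + 1/2·sR = 9/8

45/34 9/4 -63/136 9/8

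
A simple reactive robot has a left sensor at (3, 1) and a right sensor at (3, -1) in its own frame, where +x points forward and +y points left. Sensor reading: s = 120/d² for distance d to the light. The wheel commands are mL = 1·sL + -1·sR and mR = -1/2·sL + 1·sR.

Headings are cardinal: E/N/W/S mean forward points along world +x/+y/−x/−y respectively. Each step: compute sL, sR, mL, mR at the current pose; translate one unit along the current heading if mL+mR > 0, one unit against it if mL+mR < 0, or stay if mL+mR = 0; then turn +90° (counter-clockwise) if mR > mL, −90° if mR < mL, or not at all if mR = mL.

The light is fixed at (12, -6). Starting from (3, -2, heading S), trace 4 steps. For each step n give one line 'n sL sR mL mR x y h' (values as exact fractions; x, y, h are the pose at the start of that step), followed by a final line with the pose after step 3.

n=0: pose=(3,-2,S); sL=24/13, sR=120/101; mL=864/1313, mR=348/1313; mL+mR=12/13 → advance +1; mR−mL=-516/1313 → turn -1·90°
n=1: pose=(3,-3,W); sL=30/37, sR=3/4; mL=9/148, mR=51/148; mL+mR=15/37 → advance +1; mR−mL=21/74 → turn +1·90°
n=2: pose=(2,-3,S); sL=40/27, sR=120/121; mL=1600/3267, mR=820/3267; mL+mR=20/27 → advance +1; mR−mL=-260/1089 → turn -1·90°
n=3: pose=(2,-4,W); sL=12/17, sR=60/89; mL=48/1513, mR=486/1513; mL+mR=6/17 → advance +1; mR−mL=438/1513 → turn +1·90°

0 24/13 120/101 864/1313 348/1313 3 -2 S
1 30/37 3/4 9/148 51/148 3 -3 W
2 40/27 120/121 1600/3267 820/3267 2 -3 S
3 12/17 60/89 48/1513 486/1513 2 -4 W
final 1 -4 S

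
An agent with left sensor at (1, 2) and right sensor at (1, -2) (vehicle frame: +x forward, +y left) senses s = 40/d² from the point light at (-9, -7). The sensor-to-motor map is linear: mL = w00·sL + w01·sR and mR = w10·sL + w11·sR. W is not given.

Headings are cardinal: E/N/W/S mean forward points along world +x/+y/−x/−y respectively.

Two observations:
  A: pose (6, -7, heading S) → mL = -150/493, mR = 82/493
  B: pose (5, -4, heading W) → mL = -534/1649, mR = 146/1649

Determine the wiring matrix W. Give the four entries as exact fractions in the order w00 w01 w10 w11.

-1/2 -1 -1/2 1

obs A: pose=(6,-7,S) → sL=4/29, sR=4/17, mL=-150/493, mR=82/493
obs B: pose=(5,-4,W) → sL=4/17, sR=20/97, mL=-534/1649, mR=146/1649
sensor matrix S = [[4/29, 4/17], [4/17, 20/97]]; det S = -21888/812957
solve [mL_A; mL_B] = S·[w00; w01] and [mR_A; mR_B] = S·[w10; w11]:
  w00 = -1/2, w01 = -1, w10 = -1/2, w11 = 1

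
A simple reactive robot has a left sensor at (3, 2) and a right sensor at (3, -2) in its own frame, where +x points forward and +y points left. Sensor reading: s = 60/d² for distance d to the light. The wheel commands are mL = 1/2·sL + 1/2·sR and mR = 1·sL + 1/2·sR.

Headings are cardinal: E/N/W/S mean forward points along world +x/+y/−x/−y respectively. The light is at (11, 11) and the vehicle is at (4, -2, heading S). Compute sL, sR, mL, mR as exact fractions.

left sensor world pos  = (6, -5); dL² = 281
right sensor world pos = (2, -5); dR² = 337
sL = 60/281 = 60/281
sR = 60/337 = 60/337
mL = 1/2·sL + 1/2·sR = 18540/94697
mR = 1·sL + 1/2·sR = 28650/94697

60/281 60/337 18540/94697 28650/94697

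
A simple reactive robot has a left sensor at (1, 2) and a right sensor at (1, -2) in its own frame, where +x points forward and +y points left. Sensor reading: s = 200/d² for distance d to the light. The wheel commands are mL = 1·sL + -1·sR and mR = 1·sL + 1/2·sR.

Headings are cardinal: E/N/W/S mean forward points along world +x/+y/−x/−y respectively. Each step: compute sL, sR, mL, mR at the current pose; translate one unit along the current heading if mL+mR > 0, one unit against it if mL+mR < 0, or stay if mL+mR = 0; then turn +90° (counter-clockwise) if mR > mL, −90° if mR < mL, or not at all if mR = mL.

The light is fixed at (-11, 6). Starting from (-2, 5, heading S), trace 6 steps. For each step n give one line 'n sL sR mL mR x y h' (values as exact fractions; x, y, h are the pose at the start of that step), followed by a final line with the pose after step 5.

n=0: pose=(-2,5,S); sL=8/5, sR=200/53; mL=-576/265, mR=924/265; mL+mR=348/265 → advance +1; mR−mL=300/53 → turn +1·90°
n=1: pose=(-2,4,E); sL=2, sR=50/29; mL=8/29, mR=83/29; mL+mR=91/29 → advance +1; mR−mL=75/29 → turn +1·90°
n=2: pose=(-1,4,N); sL=40/13, sR=40/29; mL=640/377, mR=1420/377; mL+mR=2060/377 → advance +1; mR−mL=60/29 → turn +1·90°
n=3: pose=(-1,5,W); sL=20/9, sR=100/41; mL=-80/369, mR=1270/369; mL+mR=1190/369 → advance +1; mR−mL=150/41 → turn +1·90°
n=4: pose=(-2,5,S); sL=8/5, sR=200/53; mL=-576/265, mR=924/265; mL+mR=348/265 → advance +1; mR−mL=300/53 → turn +1·90°
n=5: pose=(-2,4,E); sL=2, sR=50/29; mL=8/29, mR=83/29; mL+mR=91/29 → advance +1; mR−mL=75/29 → turn +1·90°

0 8/5 200/53 -576/265 924/265 -2 5 S
1 2 50/29 8/29 83/29 -2 4 E
2 40/13 40/29 640/377 1420/377 -1 4 N
3 20/9 100/41 -80/369 1270/369 -1 5 W
4 8/5 200/53 -576/265 924/265 -2 5 S
5 2 50/29 8/29 83/29 -2 4 E
final -1 4 N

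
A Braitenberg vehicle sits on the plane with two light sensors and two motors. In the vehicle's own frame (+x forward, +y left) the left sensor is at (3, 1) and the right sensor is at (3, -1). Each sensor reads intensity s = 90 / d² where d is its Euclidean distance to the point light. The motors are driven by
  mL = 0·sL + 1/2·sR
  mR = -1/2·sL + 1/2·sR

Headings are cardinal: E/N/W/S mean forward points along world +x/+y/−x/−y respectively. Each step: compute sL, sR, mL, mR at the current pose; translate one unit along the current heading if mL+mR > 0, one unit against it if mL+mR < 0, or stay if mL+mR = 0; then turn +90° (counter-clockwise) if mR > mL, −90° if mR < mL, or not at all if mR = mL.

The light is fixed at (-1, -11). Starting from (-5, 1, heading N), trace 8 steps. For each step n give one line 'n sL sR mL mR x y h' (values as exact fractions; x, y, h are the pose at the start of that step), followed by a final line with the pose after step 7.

n=0: pose=(-5,1,N); sL=9/25, sR=5/13; mL=5/26, mR=4/325; mL+mR=133/650 → advance +1; mR−mL=-9/50 → turn -1·90°
n=1: pose=(-5,2,E); sL=90/197, sR=18/29; mL=9/29, mR=468/5713; mL+mR=2241/5713 → advance +1; mR−mL=-45/197 → turn -1·90°
n=2: pose=(-4,2,S); sL=45/52, sR=45/58; mL=45/116, mR=-135/3016; mL+mR=1035/3016 → advance +1; mR−mL=-45/104 → turn -1·90°
n=3: pose=(-4,1,W); sL=90/157, sR=18/41; mL=9/41, mR=-432/6437; mL+mR=981/6437 → advance +1; mR−mL=-45/157 → turn -1·90°
n=4: pose=(-5,1,N); sL=9/25, sR=5/13; mL=5/26, mR=4/325; mL+mR=133/650 → advance +1; mR−mL=-9/50 → turn -1·90°
n=5: pose=(-5,2,E); sL=90/197, sR=18/29; mL=9/29, mR=468/5713; mL+mR=2241/5713 → advance +1; mR−mL=-45/197 → turn -1·90°
n=6: pose=(-4,2,S); sL=45/52, sR=45/58; mL=45/116, mR=-135/3016; mL+mR=1035/3016 → advance +1; mR−mL=-45/104 → turn -1·90°
n=7: pose=(-4,1,W); sL=90/157, sR=18/41; mL=9/41, mR=-432/6437; mL+mR=981/6437 → advance +1; mR−mL=-45/157 → turn -1·90°

0 9/25 5/13 5/26 4/325 -5 1 N
1 90/197 18/29 9/29 468/5713 -5 2 E
2 45/52 45/58 45/116 -135/3016 -4 2 S
3 90/157 18/41 9/41 -432/6437 -4 1 W
4 9/25 5/13 5/26 4/325 -5 1 N
5 90/197 18/29 9/29 468/5713 -5 2 E
6 45/52 45/58 45/116 -135/3016 -4 2 S
7 90/157 18/41 9/41 -432/6437 -4 1 W
final -5 1 N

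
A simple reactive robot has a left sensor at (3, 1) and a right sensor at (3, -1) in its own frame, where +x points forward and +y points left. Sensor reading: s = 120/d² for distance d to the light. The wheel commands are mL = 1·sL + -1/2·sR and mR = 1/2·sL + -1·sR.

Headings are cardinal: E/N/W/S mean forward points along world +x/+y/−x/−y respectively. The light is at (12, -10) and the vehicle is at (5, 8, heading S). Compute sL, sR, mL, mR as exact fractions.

40/87 120/289 6340/25143 -4660/25143

left sensor world pos  = (6, 5); dL² = 261
right sensor world pos = (4, 5); dR² = 289
sL = 120/261 = 40/87
sR = 120/289 = 120/289
mL = 1·sL + -1/2·sR = 6340/25143
mR = 1/2·sL + -1·sR = -4660/25143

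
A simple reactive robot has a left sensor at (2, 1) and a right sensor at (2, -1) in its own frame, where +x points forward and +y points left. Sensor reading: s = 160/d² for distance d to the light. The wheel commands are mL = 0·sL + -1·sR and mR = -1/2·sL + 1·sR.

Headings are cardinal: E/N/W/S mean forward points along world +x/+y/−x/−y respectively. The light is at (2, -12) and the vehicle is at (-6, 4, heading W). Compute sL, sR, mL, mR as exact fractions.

left sensor world pos  = (-8, 3); dL² = 325
right sensor world pos = (-8, 5); dR² = 389
sL = 160/325 = 32/65
sR = 160/389 = 160/389
mL = 0·sL + -1·sR = -160/389
mR = -1/2·sL + 1·sR = 4176/25285

32/65 160/389 -160/389 4176/25285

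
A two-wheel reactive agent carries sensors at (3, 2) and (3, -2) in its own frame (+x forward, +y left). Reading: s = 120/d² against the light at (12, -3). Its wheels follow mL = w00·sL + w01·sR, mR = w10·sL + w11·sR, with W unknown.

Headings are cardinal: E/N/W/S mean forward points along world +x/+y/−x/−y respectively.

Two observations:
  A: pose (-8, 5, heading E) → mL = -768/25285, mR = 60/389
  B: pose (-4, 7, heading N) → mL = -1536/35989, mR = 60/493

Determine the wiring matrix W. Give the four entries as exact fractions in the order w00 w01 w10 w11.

1/2 -1/2 1/2 0

obs A: pose=(-8,5,E) → sL=120/389, sR=24/65, mL=-768/25285, mR=60/389
obs B: pose=(-4,7,N) → sL=120/493, sR=24/73, mL=-1536/35989, mR=60/493
sensor matrix S = [[120/389, 24/65], [120/493, 24/73]]; det S = 2101248/181996373
solve [mL_A; mL_B] = S·[w00; w01] and [mR_A; mR_B] = S·[w10; w11]:
  w00 = 1/2, w01 = -1/2, w10 = 1/2, w11 = 0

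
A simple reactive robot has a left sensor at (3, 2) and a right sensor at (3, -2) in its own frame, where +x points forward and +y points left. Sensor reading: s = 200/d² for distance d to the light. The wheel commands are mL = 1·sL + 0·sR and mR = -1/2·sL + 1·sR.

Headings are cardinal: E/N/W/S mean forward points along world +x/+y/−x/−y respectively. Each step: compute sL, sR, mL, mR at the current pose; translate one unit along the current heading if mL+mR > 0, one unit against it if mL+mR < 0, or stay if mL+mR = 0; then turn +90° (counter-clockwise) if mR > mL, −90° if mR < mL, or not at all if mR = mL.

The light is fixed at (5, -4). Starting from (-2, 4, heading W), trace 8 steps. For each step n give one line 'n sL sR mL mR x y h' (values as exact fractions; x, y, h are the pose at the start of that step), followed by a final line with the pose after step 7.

0 25/17 1 25/17 9/34 -2 4 W
1 200/221 200/157 200/221 28500/34697 -3 4 N
2 100/73 100/37 100/73 5450/2701 -3 5 E
3 8/9 200/169 8/9 1124/1521 -2 5 N
4 5/4 5/2 5/4 15/8 -2 6 E
5 200/233 40/37 200/233 5620/8621 -1 6 N
6 100/89 20/9 100/89 1330/801 -1 7 E
7 40/49 40/41 40/49 1140/2009 0 7 N
final 0 8 E

n=0: pose=(-2,4,W); sL=25/17, sR=1; mL=25/17, mR=9/34; mL+mR=59/34 → advance +1; mR−mL=-41/34 → turn -1·90°
n=1: pose=(-3,4,N); sL=200/221, sR=200/157; mL=200/221, mR=28500/34697; mL+mR=59900/34697 → advance +1; mR−mL=-2900/34697 → turn -1·90°
n=2: pose=(-3,5,E); sL=100/73, sR=100/37; mL=100/73, mR=5450/2701; mL+mR=9150/2701 → advance +1; mR−mL=1750/2701 → turn +1·90°
n=3: pose=(-2,5,N); sL=8/9, sR=200/169; mL=8/9, mR=1124/1521; mL+mR=2476/1521 → advance +1; mR−mL=-76/507 → turn -1·90°
n=4: pose=(-2,6,E); sL=5/4, sR=5/2; mL=5/4, mR=15/8; mL+mR=25/8 → advance +1; mR−mL=5/8 → turn +1·90°
n=5: pose=(-1,6,N); sL=200/233, sR=40/37; mL=200/233, mR=5620/8621; mL+mR=13020/8621 → advance +1; mR−mL=-1780/8621 → turn -1·90°
n=6: pose=(-1,7,E); sL=100/89, sR=20/9; mL=100/89, mR=1330/801; mL+mR=2230/801 → advance +1; mR−mL=430/801 → turn +1·90°
n=7: pose=(0,7,N); sL=40/49, sR=40/41; mL=40/49, mR=1140/2009; mL+mR=2780/2009 → advance +1; mR−mL=-500/2009 → turn -1·90°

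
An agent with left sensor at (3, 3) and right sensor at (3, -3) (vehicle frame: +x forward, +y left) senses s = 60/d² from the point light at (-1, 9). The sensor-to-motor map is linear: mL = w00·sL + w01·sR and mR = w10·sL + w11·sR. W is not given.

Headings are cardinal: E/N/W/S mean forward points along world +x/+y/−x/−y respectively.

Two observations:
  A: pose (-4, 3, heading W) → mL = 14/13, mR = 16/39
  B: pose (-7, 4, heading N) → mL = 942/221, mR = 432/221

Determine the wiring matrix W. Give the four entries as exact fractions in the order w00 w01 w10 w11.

obs A: pose=(-4,3,W) → sL=20/39, sR=4/3, mL=14/13, mR=16/39
obs B: pose=(-7,4,N) → sL=12/17, sR=60/13, mL=942/221, mR=432/221
sensor matrix S = [[20/39, 4/3], [12/17, 60/13]]; det S = 4096/2873
solve [mL_A; mL_B] = S·[w00; w01] and [mR_A; mR_B] = S·[w10; w11]:
  w00 = -1/2, w01 = 1, w10 = -1/2, w11 = 1/2

-1/2 1 -1/2 1/2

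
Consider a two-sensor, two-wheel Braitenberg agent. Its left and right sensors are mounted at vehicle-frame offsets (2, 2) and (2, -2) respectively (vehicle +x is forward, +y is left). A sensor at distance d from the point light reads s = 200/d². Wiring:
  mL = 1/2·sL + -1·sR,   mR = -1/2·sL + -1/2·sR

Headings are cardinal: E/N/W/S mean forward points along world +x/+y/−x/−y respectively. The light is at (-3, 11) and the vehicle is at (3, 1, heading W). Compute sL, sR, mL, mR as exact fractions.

left sensor world pos  = (1, -1); dL² = 160
right sensor world pos = (1, 3); dR² = 80
sL = 200/160 = 5/4
sR = 200/80 = 5/2
mL = 1/2·sL + -1·sR = -15/8
mR = -1/2·sL + -1/2·sR = -15/8

5/4 5/2 -15/8 -15/8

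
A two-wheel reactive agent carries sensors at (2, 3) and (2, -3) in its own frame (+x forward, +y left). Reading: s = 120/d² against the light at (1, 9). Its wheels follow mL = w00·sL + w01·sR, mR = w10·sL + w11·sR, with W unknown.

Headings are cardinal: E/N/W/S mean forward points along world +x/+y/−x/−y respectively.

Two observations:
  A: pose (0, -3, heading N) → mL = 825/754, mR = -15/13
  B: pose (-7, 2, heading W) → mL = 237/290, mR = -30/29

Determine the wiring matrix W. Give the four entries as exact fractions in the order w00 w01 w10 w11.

obs A: pose=(0,-3,N) → sL=30/29, sR=15/13, mL=825/754, mR=-15/13
obs B: pose=(-7,2,W) → sL=3/5, sR=30/29, mL=237/290, mR=-30/29
sensor matrix S = [[30/29, 15/13], [3/5, 30/29]]; det S = 4131/10933
solve [mL_A; mL_B] = S·[w00; w01] and [mR_A; mR_B] = S·[w10; w11]:
  w00 = 1/2, w01 = 1/2, w10 = 0, w11 = -1

1/2 1/2 0 -1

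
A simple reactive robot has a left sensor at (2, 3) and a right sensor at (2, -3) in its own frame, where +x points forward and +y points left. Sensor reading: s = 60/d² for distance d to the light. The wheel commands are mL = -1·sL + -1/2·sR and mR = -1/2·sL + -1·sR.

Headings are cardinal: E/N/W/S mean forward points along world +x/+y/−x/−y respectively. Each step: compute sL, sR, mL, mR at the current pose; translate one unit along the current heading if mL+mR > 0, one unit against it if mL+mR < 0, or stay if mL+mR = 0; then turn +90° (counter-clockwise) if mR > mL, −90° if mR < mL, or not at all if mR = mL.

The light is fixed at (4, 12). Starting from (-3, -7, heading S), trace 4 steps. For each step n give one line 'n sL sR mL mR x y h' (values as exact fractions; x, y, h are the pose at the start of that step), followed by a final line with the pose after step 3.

0 60/457 60/541 -46170/247237 -43650/247237 -3 -7 S
1 6/25 30/233 -1773/5825 -1449/5825 -3 -6 E
2 60/377 60/281 -28170/105937 -31050/105937 -4 -6 N
3 15/73 3/26 -999/3796 -207/949 -4 -7 E
final -5 -7 N

n=0: pose=(-3,-7,S); sL=60/457, sR=60/541; mL=-46170/247237, mR=-43650/247237; mL+mR=-89820/247237 → advance -1; mR−mL=2520/247237 → turn +1·90°
n=1: pose=(-3,-6,E); sL=6/25, sR=30/233; mL=-1773/5825, mR=-1449/5825; mL+mR=-3222/5825 → advance -1; mR−mL=324/5825 → turn +1·90°
n=2: pose=(-4,-6,N); sL=60/377, sR=60/281; mL=-28170/105937, mR=-31050/105937; mL+mR=-59220/105937 → advance -1; mR−mL=-2880/105937 → turn -1·90°
n=3: pose=(-4,-7,E); sL=15/73, sR=3/26; mL=-999/3796, mR=-207/949; mL+mR=-1827/3796 → advance -1; mR−mL=171/3796 → turn +1·90°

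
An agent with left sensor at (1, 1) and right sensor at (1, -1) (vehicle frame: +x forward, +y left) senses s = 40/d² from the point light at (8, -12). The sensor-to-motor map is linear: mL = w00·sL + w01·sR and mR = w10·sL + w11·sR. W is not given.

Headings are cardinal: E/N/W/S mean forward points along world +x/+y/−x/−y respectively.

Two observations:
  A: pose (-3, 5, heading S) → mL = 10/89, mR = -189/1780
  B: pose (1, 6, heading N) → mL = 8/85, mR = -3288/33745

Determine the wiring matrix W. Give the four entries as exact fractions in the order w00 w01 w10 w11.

1 0 -1/2 -1/2

obs A: pose=(-3,5,S) → sL=10/89, sR=1/10, mL=10/89, mR=-189/1780
obs B: pose=(1,6,N) → sL=8/85, sR=40/397, mL=8/85, mR=-3288/33745
sensor matrix S = [[10/89, 1/10], [8/85, 40/397]]; det S = 28668/15016525
solve [mL_A; mL_B] = S·[w00; w01] and [mR_A; mR_B] = S·[w10; w11]:
  w00 = 1, w01 = 0, w10 = -1/2, w11 = -1/2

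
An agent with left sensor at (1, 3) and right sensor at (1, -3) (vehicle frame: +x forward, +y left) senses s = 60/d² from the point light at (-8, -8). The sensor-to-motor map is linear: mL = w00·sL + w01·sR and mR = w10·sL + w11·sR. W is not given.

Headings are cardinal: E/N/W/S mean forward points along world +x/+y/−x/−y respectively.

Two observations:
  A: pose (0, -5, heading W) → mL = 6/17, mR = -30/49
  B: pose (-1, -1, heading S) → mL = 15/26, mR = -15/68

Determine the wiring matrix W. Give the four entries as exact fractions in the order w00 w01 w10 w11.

obs A: pose=(0,-5,W) → sL=60/49, sR=12/17, mL=6/17, mR=-30/49
obs B: pose=(-1,-1,S) → sL=15/34, sR=15/13, mL=15/26, mR=-15/68
sensor matrix S = [[60/49, 12/17], [15/34, 15/13]]; det S = 202770/184093
solve [mL_A; mL_B] = S·[w00; w01] and [mR_A; mR_B] = S·[w10; w11]:
  w00 = 0, w01 = 1/2, w10 = -1/2, w11 = 0

0 1/2 -1/2 0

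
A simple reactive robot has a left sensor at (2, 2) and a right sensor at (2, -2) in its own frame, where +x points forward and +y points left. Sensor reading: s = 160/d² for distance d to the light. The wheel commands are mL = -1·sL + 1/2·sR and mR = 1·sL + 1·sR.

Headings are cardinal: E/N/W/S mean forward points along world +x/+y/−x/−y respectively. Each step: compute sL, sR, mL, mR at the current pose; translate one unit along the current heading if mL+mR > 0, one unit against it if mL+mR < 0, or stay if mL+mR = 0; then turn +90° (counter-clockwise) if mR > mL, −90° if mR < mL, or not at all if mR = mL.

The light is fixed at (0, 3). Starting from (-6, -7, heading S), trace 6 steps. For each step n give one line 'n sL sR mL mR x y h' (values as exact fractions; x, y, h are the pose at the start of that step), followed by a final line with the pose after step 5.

0 1 10/13 -8/13 23/13 -6 -7 S
1 160/97 32/37 -4368/3589 9024/3589 -6 -8 E
2 16/13 16/9 -40/117 352/117 -5 -8 N
3 160/193 160/113 -2640/21809 48960/21809 -5 -7 W
4 1 10/13 -8/13 23/13 -6 -7 S
5 160/97 32/37 -4368/3589 9024/3589 -6 -8 E
final -5 -8 N

n=0: pose=(-6,-7,S); sL=1, sR=10/13; mL=-8/13, mR=23/13; mL+mR=15/13 → advance +1; mR−mL=31/13 → turn +1·90°
n=1: pose=(-6,-8,E); sL=160/97, sR=32/37; mL=-4368/3589, mR=9024/3589; mL+mR=48/37 → advance +1; mR−mL=13392/3589 → turn +1·90°
n=2: pose=(-5,-8,N); sL=16/13, sR=16/9; mL=-40/117, mR=352/117; mL+mR=8/3 → advance +1; mR−mL=392/117 → turn +1·90°
n=3: pose=(-5,-7,W); sL=160/193, sR=160/113; mL=-2640/21809, mR=48960/21809; mL+mR=240/113 → advance +1; mR−mL=51600/21809 → turn +1·90°
n=4: pose=(-6,-7,S); sL=1, sR=10/13; mL=-8/13, mR=23/13; mL+mR=15/13 → advance +1; mR−mL=31/13 → turn +1·90°
n=5: pose=(-6,-8,E); sL=160/97, sR=32/37; mL=-4368/3589, mR=9024/3589; mL+mR=48/37 → advance +1; mR−mL=13392/3589 → turn +1·90°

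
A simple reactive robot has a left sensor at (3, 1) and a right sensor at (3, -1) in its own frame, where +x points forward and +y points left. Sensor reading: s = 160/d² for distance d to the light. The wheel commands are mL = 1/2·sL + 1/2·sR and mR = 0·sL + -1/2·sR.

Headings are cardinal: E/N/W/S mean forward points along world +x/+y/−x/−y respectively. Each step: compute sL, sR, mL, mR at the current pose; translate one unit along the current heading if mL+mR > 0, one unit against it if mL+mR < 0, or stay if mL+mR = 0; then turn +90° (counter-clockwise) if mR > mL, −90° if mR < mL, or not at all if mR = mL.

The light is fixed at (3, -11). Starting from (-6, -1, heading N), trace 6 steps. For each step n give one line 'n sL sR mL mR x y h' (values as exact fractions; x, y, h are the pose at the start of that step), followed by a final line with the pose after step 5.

n=0: pose=(-6,-1,N); sL=160/269, sR=160/233; mL=40160/62677, mR=-80/233; mL+mR=80/269 → advance +1; mR−mL=-61680/62677 → turn -1·90°
n=1: pose=(-6,0,E); sL=8/9, sR=20/17; mL=158/153, mR=-10/17; mL+mR=4/9 → advance +1; mR−mL=-248/153 → turn -1·90°
n=2: pose=(-5,0,S); sL=160/113, sR=32/29; mL=4128/3277, mR=-16/29; mL+mR=80/113 → advance +1; mR−mL=-5936/3277 → turn -1·90°
n=3: pose=(-5,-1,W); sL=80/101, sR=80/121; mL=8880/12221, mR=-40/121; mL+mR=40/101 → advance +1; mR−mL=-12920/12221 → turn -1·90°
n=4: pose=(-6,-1,N); sL=160/269, sR=160/233; mL=40160/62677, mR=-80/233; mL+mR=80/269 → advance +1; mR−mL=-61680/62677 → turn -1·90°
n=5: pose=(-6,0,E); sL=8/9, sR=20/17; mL=158/153, mR=-10/17; mL+mR=4/9 → advance +1; mR−mL=-248/153 → turn -1·90°

0 160/269 160/233 40160/62677 -80/233 -6 -1 N
1 8/9 20/17 158/153 -10/17 -6 0 E
2 160/113 32/29 4128/3277 -16/29 -5 0 S
3 80/101 80/121 8880/12221 -40/121 -5 -1 W
4 160/269 160/233 40160/62677 -80/233 -6 -1 N
5 8/9 20/17 158/153 -10/17 -6 0 E
final -5 0 S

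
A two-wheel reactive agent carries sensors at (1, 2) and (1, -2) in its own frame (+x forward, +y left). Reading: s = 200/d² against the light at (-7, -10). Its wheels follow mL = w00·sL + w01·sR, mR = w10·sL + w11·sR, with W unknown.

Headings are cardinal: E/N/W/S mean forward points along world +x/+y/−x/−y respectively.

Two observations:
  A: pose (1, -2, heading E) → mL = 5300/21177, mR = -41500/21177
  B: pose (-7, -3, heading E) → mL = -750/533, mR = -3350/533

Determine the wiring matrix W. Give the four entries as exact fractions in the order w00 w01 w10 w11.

obs A: pose=(1,-2,E) → sL=200/181, sR=200/117, mL=5300/21177, mR=-41500/21177
obs B: pose=(-7,-3,E) → sL=100/41, sR=100/13, mL=-750/533, mR=-3350/533
sensor matrix S = [[200/181, 200/117], [100/41, 100/13]]; det S = 3760000/868257
solve [mL_A; mL_B] = S·[w00; w01] and [mR_A; mR_B] = S·[w10; w11]:
  w00 = 1, w01 = -1/2, w10 = -1, w11 = -1/2

1 -1/2 -1 -1/2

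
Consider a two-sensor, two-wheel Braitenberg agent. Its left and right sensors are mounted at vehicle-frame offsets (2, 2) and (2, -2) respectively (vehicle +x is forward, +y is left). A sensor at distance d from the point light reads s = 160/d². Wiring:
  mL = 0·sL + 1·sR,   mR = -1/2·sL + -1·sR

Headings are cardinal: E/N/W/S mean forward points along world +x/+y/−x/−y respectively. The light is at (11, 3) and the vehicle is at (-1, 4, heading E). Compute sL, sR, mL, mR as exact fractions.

160/109 160/101 160/101 -25520/11009

left sensor world pos  = (1, 6); dL² = 109
right sensor world pos = (1, 2); dR² = 101
sL = 160/109 = 160/109
sR = 160/101 = 160/101
mL = 0·sL + 1·sR = 160/101
mR = -1/2·sL + -1·sR = -25520/11009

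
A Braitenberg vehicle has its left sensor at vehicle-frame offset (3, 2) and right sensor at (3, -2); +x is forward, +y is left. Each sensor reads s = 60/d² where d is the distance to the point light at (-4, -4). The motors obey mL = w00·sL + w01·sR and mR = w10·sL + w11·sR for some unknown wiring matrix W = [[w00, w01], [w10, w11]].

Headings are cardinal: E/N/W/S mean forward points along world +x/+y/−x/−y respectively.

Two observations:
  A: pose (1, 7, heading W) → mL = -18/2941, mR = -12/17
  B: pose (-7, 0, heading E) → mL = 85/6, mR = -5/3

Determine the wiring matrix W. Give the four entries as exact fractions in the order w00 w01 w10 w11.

obs A: pose=(1,7,W) → sL=12/17, sR=60/173, mL=-18/2941, mR=-12/17
obs B: pose=(-7,0,E) → sL=5/3, sR=15, mL=85/6, mR=-5/3
sensor matrix S = [[12/17, 60/173], [5/3, 15]]; det S = 29440/2941
solve [mL_A; mL_B] = S·[w00; w01] and [mR_A; mR_B] = S·[w10; w11]:
  w00 = -1/2, w01 = 1, w10 = -1, w11 = 0

-1/2 1 -1 0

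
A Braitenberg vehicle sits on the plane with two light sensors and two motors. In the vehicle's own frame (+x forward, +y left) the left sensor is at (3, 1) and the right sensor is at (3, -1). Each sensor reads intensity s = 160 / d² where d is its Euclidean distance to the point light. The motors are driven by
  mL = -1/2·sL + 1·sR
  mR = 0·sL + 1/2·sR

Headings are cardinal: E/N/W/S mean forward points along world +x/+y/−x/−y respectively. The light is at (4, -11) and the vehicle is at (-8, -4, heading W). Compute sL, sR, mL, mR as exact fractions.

160/261 160/289 18640/75429 80/289

left sensor world pos  = (-11, -5); dL² = 261
right sensor world pos = (-11, -3); dR² = 289
sL = 160/261 = 160/261
sR = 160/289 = 160/289
mL = -1/2·sL + 1·sR = 18640/75429
mR = 0·sL + 1/2·sR = 80/289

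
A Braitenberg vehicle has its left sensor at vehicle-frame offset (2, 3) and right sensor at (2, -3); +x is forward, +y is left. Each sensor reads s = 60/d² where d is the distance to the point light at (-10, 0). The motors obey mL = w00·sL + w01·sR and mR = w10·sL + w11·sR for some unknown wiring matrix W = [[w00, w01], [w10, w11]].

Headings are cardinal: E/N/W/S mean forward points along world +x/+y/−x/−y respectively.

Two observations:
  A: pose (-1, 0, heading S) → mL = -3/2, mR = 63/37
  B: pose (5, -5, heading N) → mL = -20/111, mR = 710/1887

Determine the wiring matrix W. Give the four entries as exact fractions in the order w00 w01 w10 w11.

obs A: pose=(-1,0,S) → sL=15/37, sR=3/2, mL=-3/2, mR=63/37
obs B: pose=(5,-5,N) → sL=20/51, sR=20/111, mL=-20/111, mR=710/1887
sensor matrix S = [[15/37, 3/2], [20/51, 20/111]]; det S = -11990/23273
solve [mL_A; mL_B] = S·[w00; w01] and [mR_A; mR_B] = S·[w10; w11]:
  w00 = 0, w01 = -1, w10 = 1/2, w11 = 1

0 -1 1/2 1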